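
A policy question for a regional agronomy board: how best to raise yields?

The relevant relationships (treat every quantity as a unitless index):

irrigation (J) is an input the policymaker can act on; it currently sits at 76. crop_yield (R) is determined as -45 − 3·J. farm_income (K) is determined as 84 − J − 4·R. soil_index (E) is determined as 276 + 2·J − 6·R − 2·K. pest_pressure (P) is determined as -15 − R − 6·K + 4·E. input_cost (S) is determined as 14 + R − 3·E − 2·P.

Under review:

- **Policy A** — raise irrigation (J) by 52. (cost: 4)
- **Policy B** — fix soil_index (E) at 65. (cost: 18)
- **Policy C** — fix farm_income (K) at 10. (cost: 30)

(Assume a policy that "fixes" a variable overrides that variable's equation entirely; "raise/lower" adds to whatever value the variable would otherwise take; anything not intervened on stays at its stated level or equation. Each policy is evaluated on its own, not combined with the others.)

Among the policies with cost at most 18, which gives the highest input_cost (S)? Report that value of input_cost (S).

21439

Policy A (J + 52):
  J = 76 + 52 = 128
  R = -45 − 3·128 = -429
  K = 84 − 128 − 4·(-429) = 1672
  E = 276 + 2·128 − 6·(-429) − 2·1672 = -238
  P = -15 − (-429) − 6·1672 + 4·(-238) = -10570
  S = 14 + (-429) − 3·(-238) − 2·(-10570) = 21439
Policy B (E := 65):
  J = 76
  R = -45 − 3·76 = -273
  K = 84 − 76 − 4·(-273) = 1100
  E = 65
  P = -15 − (-273) − 6·1100 + 4·65 = -6082
  S = 14 + (-273) − 3·65 − 2·(-6082) = 11710
Comparing — Policy A: S=21439, Policy B: S=11710. Highest is 21439 (Policy A).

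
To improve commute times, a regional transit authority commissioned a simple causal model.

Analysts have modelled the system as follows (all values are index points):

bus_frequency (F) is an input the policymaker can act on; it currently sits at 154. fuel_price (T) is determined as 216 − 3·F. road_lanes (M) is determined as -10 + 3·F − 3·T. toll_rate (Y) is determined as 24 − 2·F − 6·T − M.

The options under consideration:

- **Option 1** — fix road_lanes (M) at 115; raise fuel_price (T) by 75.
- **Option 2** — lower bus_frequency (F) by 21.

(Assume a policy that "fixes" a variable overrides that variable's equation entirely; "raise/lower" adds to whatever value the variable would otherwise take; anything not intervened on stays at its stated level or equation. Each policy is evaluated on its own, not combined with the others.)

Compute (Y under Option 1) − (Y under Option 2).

709

Option 1 (M := 115, T + 75):
  F = 154
  T = 216 − 3·154 (+75 from intervention) = -171
  M = 115
  Y = 24 − 2·154 − 6·(-171) − 115 = 627
Option 2 (F − 21):
  F = 154 − 21 = 133
  T = 216 − 3·133 = -183
  M = -10 + 3·133 − 3·(-183) = 938
  Y = 24 − 2·133 − 6·(-183) − 938 = -82
Y: 627 − (-82) = 709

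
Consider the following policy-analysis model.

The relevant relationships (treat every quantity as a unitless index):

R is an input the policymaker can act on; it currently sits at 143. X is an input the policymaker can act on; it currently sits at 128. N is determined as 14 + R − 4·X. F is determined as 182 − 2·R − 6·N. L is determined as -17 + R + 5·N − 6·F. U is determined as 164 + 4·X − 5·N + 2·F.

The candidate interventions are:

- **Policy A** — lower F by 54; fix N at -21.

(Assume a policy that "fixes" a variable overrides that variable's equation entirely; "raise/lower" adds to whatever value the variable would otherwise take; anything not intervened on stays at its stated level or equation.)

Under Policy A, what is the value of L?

Policy A (F − 54, N := -21):
  R = 143
  X = 128
  N = -21
  F = 182 − 2·143 − 6·(-21) (−54 from intervention) = -32
  L = -17 + 143 + 5·(-21) − 6·(-32) = 213

213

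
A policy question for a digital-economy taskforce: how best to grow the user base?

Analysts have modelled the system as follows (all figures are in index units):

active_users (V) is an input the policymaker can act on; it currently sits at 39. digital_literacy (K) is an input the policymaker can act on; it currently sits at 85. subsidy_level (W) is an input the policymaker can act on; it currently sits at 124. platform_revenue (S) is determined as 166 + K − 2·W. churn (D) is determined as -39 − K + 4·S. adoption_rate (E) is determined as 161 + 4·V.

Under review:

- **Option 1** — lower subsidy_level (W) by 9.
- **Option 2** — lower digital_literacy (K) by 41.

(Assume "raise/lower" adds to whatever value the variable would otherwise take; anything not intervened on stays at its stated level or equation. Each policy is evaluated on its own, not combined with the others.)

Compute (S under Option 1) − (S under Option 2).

Option 1 (W − 9):
  K = 85
  W = 124 − 9 = 115
  S = 166 + 85 − 2·115 = 21
Option 2 (K − 41):
  K = 85 − 41 = 44
  W = 124
  S = 166 + 44 − 2·124 = -38
S: 21 − (-38) = 59

59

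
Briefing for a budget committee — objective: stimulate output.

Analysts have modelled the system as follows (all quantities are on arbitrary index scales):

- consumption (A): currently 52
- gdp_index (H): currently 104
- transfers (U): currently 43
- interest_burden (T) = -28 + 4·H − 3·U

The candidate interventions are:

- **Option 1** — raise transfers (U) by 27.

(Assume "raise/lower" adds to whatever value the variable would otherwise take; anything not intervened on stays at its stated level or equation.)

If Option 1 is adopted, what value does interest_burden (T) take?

178

Option 1 (U + 27):
  H = 104
  U = 43 + 27 = 70
  T = -28 + 4·104 − 3·70 = 178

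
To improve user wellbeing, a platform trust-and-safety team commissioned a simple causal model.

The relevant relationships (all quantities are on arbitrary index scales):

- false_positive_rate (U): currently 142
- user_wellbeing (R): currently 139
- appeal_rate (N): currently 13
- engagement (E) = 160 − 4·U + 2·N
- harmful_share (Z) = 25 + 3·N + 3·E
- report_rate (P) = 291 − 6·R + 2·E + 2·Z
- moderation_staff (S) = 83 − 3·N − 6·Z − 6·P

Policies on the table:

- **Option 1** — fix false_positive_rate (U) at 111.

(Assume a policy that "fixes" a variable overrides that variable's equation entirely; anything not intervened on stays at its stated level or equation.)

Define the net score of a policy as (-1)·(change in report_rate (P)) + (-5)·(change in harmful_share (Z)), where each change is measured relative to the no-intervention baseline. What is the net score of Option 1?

Baseline:
  U = 142
  R = 139
  N = 13
  E = 160 − 4·142 + 2·13 = -382
  Z = 25 + 3·13 + 3·(-382) = -1082
  P = 291 − 6·139 + 2·(-382) + 2·(-1082) = -3471
Option 1 (U := 111):
  U = 111
  R = 139
  N = 13
  E = 160 − 4·111 + 2·13 = -258
  Z = 25 + 3·13 + 3·(-258) = -710
  P = 291 − 6·139 + 2·(-258) + 2·(-710) = -2479
ΔP = -2479 − (-3471) = 992; ΔZ = -710 − (-1082) = 372
Score = (-1)·992 + (-5)·372 = -2852

-2852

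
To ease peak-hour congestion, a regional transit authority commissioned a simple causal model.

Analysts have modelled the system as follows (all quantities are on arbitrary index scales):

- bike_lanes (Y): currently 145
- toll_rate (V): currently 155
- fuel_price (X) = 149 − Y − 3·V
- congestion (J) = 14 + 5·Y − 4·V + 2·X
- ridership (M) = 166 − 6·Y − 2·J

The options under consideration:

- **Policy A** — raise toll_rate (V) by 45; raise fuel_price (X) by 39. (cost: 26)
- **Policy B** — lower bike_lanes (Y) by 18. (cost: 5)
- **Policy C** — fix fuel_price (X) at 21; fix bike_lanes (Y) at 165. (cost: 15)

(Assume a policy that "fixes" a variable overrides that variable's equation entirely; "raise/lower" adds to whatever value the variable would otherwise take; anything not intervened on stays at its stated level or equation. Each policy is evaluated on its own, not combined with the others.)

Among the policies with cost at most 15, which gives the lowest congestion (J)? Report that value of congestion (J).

-857

Policy B (Y − 18):
  Y = 145 − 18 = 127
  V = 155
  X = 149 − 127 − 3·155 = -443
  J = 14 + 5·127 − 4·155 + 2·(-443) = -857
Policy C (X := 21, Y := 165):
  Y = 165
  V = 155
  X = 21
  J = 14 + 5·165 − 4·155 + 2·21 = 261
Comparing — Policy B: J=-857, Policy C: J=261. Lowest is -857 (Policy B).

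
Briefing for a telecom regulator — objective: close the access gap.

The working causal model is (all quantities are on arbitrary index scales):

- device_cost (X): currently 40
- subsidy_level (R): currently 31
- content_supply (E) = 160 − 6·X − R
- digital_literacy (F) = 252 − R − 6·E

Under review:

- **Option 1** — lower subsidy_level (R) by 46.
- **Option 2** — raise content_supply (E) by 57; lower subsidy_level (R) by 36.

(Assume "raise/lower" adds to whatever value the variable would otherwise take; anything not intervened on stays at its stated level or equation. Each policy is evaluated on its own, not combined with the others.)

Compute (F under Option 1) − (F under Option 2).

292

Option 1 (R − 46):
  X = 40
  R = 31 − 46 = -15
  E = 160 − 6·40 − (-15) = -65
  F = 252 − (-15) − 6·(-65) = 657
Option 2 (E + 57, R − 36):
  X = 40
  R = 31 − 36 = -5
  E = 160 − 6·40 − (-5) (+57 from intervention) = -18
  F = 252 − (-5) − 6·(-18) = 365
F: 657 − 365 = 292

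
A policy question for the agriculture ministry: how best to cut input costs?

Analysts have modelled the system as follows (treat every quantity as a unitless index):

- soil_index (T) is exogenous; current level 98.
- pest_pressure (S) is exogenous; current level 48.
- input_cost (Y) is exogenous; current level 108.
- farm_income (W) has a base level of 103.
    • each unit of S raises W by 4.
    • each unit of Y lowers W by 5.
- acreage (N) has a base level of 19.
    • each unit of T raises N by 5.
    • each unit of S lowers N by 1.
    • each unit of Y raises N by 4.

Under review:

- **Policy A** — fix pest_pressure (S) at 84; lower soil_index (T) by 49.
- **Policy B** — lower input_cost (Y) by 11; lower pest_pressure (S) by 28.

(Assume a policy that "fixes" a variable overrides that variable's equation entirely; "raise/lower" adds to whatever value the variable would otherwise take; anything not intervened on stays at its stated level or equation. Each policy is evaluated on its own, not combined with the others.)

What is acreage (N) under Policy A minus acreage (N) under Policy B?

Policy A (S := 84, T − 49):
  T = 98 − 49 = 49
  S = 84
  Y = 108
  N = 19 + 5·49 − 84 + 4·108 = 612
Policy B (Y − 11, S − 28):
  T = 98
  S = 48 − 28 = 20
  Y = 108 − 11 = 97
  N = 19 + 5·98 − 20 + 4·97 = 877
N: 612 − 877 = -265

-265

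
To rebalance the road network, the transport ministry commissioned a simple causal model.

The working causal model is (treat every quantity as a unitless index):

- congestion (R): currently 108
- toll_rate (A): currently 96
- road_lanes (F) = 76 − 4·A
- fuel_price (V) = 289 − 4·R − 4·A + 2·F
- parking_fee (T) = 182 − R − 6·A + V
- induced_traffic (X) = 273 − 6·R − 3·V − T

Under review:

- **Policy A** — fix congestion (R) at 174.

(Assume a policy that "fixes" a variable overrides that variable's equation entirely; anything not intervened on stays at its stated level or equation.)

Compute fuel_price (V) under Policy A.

Policy A (R := 174):
  R = 174
  A = 96
  F = 76 − 4·96 = -308
  V = 289 − 4·174 − 4·96 + 2·(-308) = -1407

-1407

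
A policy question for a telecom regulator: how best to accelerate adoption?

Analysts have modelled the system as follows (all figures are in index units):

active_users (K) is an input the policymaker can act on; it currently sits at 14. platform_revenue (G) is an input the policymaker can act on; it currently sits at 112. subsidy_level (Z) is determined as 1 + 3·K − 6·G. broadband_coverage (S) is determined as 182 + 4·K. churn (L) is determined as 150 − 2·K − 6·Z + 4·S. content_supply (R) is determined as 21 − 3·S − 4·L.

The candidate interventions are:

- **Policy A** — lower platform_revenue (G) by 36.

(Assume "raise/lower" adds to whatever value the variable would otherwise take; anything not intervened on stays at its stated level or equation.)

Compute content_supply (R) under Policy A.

-14901

Policy A (G − 36):
  K = 14
  G = 112 − 36 = 76
  Z = 1 + 3·14 − 6·76 = -413
  S = 182 + 4·14 = 238
  L = 150 − 2·14 − 6·(-413) + 4·238 = 3552
  R = 21 − 3·238 − 4·3552 = -14901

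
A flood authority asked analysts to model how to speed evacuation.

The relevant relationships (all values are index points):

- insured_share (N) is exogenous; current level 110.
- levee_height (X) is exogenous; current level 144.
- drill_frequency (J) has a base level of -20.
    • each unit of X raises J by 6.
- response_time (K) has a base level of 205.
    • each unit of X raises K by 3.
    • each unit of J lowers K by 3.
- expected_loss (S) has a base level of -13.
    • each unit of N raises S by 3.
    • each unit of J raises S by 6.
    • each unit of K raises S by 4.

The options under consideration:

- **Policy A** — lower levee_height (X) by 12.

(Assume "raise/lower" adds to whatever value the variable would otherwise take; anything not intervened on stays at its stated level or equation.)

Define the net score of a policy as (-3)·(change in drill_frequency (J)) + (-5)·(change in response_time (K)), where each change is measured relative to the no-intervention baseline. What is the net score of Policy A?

-684

Baseline:
  X = 144
  J = -20 + 6·144 = 844
  K = 205 + 3·144 − 3·844 = -1895
Policy A (X − 12):
  X = 144 − 12 = 132
  J = -20 + 6·132 = 772
  K = 205 + 3·132 − 3·772 = -1715
ΔJ = 772 − 844 = -72; ΔK = -1715 − (-1895) = 180
Score = (-3)·(-72) + (-5)·180 = -684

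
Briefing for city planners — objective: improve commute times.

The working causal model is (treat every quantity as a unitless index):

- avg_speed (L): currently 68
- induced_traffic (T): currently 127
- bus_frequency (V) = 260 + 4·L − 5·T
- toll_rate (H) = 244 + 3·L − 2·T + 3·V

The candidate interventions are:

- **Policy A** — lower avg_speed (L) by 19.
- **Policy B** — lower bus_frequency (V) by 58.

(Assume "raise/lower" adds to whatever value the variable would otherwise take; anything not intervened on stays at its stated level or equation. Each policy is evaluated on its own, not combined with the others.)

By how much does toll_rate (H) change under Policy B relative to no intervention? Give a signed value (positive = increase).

-174

Baseline:
  L = 68
  T = 127
  V = 260 + 4·68 − 5·127 = -103
  H = 244 + 3·68 − 2·127 + 3·(-103) = -115
Policy B (V − 58):
  L = 68
  T = 127
  V = 260 + 4·68 − 5·127 (−58 from intervention) = -161
  H = 244 + 3·68 − 2·127 + 3·(-161) = -289
Change in H: -289 − (-115) = -174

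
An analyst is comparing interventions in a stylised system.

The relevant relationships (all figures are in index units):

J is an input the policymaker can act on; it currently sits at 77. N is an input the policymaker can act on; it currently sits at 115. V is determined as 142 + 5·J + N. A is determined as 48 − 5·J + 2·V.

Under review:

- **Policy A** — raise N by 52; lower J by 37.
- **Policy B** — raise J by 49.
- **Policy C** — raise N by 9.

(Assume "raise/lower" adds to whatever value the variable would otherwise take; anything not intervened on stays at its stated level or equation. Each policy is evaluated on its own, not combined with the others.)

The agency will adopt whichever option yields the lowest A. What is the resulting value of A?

866

Policy A (N + 52, J − 37):
  J = 77 − 37 = 40
  N = 115 + 52 = 167
  V = 142 + 5·40 + 167 = 509
  A = 48 − 5·40 + 2·509 = 866
Policy B (J + 49):
  J = 77 + 49 = 126
  N = 115
  V = 142 + 5·126 + 115 = 887
  A = 48 − 5·126 + 2·887 = 1192
Policy C (N + 9):
  J = 77
  N = 115 + 9 = 124
  V = 142 + 5·77 + 124 = 651
  A = 48 − 5·77 + 2·651 = 965
Comparing — Policy A: A=866, Policy B: A=1192, Policy C: A=965. Lowest is 866 (Policy A).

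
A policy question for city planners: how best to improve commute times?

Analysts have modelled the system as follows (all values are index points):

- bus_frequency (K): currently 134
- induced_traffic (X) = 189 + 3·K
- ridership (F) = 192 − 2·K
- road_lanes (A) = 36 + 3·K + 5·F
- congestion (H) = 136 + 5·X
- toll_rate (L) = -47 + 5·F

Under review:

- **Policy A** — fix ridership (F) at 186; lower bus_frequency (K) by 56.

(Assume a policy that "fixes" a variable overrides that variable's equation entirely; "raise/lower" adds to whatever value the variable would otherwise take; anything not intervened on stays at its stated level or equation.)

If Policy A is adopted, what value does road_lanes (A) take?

Policy A (F := 186, K − 56):
  K = 134 − 56 = 78
  F = 186
  A = 36 + 3·78 + 5·186 = 1200

1200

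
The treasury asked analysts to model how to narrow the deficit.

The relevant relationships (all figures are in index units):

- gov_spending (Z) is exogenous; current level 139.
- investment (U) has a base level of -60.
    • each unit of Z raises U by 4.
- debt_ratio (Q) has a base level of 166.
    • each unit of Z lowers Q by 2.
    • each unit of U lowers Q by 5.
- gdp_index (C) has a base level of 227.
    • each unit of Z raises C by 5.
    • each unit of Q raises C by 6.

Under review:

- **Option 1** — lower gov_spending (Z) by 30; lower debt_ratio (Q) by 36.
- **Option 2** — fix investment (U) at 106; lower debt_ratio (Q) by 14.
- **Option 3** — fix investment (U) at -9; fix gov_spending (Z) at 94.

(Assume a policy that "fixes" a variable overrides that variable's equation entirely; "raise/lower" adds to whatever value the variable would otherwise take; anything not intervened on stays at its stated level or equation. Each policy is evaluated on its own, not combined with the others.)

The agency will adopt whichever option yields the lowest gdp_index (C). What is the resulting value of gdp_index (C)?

-11036

Option 1 (Z − 30, Q − 36):
  Z = 139 − 30 = 109
  U = -60 + 4·109 = 376
  Q = 166 − 2·109 − 5·376 (−36 from intervention) = -1968
  C = 227 + 5·109 + 6·(-1968) = -11036
Option 2 (U := 106, Q − 14):
  Z = 139
  U = 106
  Q = 166 − 2·139 − 5·106 (−14 from intervention) = -656
  C = 227 + 5·139 + 6·(-656) = -3014
Option 3 (U := -9, Z := 94):
  Z = 94
  U = -9
  Q = 166 − 2·94 − 5·(-9) = 23
  C = 227 + 5·94 + 6·23 = 835
Comparing — Option 1: C=-11036, Option 2: C=-3014, Option 3: C=835. Lowest is -11036 (Option 1).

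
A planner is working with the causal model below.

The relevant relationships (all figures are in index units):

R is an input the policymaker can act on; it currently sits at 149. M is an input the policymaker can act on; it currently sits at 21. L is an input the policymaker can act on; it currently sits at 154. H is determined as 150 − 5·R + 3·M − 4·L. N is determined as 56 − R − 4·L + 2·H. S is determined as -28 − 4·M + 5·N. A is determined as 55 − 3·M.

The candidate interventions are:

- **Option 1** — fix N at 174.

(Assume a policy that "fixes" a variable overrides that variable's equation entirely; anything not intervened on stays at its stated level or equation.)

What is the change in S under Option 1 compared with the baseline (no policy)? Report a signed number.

Baseline:
  R = 149
  M = 21
  L = 154
  H = 150 − 5·149 + 3·21 − 4·154 = -1148
  N = 56 − 149 − 4·154 + 2·(-1148) = -3005
  S = -28 − 4·21 + 5·(-3005) = -15137
Option 1 (N := 174):
  R = 149
  M = 21
  L = 154
  H = 150 − 5·149 + 3·21 − 4·154 = -1148
  N = 174
  S = -28 − 4·21 + 5·174 = 758
Change in S: 758 − (-15137) = 15895

15895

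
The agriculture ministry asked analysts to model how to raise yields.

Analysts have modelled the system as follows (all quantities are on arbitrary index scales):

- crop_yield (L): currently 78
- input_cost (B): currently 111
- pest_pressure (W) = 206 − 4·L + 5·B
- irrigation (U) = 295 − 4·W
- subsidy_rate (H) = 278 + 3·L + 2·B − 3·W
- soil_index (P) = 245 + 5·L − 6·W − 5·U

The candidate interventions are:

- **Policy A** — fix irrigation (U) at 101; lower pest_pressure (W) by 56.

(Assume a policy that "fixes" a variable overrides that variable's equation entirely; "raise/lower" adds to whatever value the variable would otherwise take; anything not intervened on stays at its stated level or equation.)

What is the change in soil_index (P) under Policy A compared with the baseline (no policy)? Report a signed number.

Baseline:
  L = 78
  B = 111
  W = 206 − 4·78 + 5·111 = 449
  U = 295 − 4·449 = -1501
  P = 245 + 5·78 − 6·449 − 5·(-1501) = 5446
Policy A (U := 101, W − 56):
  L = 78
  B = 111
  W = 206 − 4·78 + 5·111 (−56 from intervention) = 393
  U = 101
  P = 245 + 5·78 − 6·393 − 5·101 = -2228
Change in P: -2228 − 5446 = -7674

-7674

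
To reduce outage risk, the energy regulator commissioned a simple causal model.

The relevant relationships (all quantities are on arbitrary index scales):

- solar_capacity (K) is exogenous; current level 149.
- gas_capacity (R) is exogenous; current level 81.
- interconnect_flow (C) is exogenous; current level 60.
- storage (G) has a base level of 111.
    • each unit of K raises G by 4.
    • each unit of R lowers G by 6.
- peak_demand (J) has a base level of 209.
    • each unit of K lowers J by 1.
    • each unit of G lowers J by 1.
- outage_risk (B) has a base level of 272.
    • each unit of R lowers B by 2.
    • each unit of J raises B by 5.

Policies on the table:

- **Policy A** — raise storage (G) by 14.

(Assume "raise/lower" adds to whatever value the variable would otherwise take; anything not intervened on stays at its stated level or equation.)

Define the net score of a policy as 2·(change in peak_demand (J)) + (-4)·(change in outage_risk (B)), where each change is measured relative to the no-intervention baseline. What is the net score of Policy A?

252

Baseline:
  K = 149
  R = 81
  G = 111 + 4·149 − 6·81 = 221
  J = 209 − 149 − 221 = -161
  B = 272 − 2·81 + 5·(-161) = -695
Policy A (G + 14):
  K = 149
  R = 81
  G = 111 + 4·149 − 6·81 (+14 from intervention) = 235
  J = 209 − 149 − 235 = -175
  B = 272 − 2·81 + 5·(-175) = -765
ΔJ = -175 − (-161) = -14; ΔB = -765 − (-695) = -70
Score = 2·(-14) + (-4)·(-70) = 252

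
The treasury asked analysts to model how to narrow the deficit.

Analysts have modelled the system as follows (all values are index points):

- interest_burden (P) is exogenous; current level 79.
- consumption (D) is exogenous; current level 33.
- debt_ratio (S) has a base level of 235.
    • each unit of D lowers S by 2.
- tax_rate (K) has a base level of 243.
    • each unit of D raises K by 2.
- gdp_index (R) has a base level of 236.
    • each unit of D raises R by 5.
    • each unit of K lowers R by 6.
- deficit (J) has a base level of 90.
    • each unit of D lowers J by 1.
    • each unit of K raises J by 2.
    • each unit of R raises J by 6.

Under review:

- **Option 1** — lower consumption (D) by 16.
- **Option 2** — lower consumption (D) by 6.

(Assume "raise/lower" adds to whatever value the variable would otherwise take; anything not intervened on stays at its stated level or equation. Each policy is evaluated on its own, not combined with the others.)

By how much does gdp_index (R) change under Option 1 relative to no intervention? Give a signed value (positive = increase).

Baseline:
  D = 33
  K = 243 + 2·33 = 309
  R = 236 + 5·33 − 6·309 = -1453
Option 1 (D − 16):
  D = 33 − 16 = 17
  K = 243 + 2·17 = 277
  R = 236 + 5·17 − 6·277 = -1341
Change in R: -1341 − (-1453) = 112

112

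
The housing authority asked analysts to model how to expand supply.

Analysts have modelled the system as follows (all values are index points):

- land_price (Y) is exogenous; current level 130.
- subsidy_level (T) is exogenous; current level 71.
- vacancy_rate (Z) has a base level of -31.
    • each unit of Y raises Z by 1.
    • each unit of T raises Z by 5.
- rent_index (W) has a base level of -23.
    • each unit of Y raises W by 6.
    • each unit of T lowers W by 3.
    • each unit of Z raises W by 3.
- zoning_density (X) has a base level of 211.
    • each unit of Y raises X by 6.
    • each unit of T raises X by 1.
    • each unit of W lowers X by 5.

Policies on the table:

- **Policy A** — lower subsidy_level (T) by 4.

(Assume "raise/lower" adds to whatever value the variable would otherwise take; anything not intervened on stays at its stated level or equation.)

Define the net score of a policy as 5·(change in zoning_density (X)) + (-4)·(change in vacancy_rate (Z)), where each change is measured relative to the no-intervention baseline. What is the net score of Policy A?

1260

Baseline:
  Y = 130
  T = 71
  Z = -31 + 130 + 5·71 = 454
  W = -23 + 6·130 − 3·71 + 3·454 = 1906
  X = 211 + 6·130 + 71 − 5·1906 = -8468
Policy A (T − 4):
  Y = 130
  T = 71 − 4 = 67
  Z = -31 + 130 + 5·67 = 434
  W = -23 + 6·130 − 3·67 + 3·434 = 1858
  X = 211 + 6·130 + 67 − 5·1858 = -8232
ΔX = -8232 − (-8468) = 236; ΔZ = 434 − 454 = -20
Score = 5·236 + (-4)·(-20) = 1260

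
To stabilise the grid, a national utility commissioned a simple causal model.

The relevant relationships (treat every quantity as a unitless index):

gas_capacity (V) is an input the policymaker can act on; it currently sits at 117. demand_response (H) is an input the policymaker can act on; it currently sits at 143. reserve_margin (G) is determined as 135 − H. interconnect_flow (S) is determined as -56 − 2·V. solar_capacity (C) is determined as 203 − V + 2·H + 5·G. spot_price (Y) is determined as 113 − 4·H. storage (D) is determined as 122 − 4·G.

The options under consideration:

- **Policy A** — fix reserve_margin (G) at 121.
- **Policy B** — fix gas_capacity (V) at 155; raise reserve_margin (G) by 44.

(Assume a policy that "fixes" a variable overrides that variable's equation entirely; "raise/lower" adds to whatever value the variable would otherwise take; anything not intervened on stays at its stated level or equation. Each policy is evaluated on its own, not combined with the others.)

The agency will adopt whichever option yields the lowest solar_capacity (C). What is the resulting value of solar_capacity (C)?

514

Policy A (G := 121):
  V = 117
  H = 143
  G = 121
  C = 203 − 117 + 2·143 + 5·121 = 977
Policy B (V := 155, G + 44):
  V = 155
  H = 143
  G = 135 − 143 (+44 from intervention) = 36
  C = 203 − 155 + 2·143 + 5·36 = 514
Comparing — Policy A: C=977, Policy B: C=514. Lowest is 514 (Policy B).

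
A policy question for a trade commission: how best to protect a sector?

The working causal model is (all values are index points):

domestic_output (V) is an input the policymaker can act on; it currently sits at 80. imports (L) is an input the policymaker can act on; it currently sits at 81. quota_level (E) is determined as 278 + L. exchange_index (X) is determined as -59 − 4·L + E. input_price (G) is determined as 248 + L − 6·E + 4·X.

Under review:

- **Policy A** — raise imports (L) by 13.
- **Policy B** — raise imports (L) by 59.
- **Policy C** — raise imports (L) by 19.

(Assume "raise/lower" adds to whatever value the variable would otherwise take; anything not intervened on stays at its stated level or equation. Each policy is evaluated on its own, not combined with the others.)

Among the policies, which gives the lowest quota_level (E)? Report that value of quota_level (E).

372

Policy A (L + 13):
  L = 81 + 13 = 94
  E = 278 + 94 = 372
Policy B (L + 59):
  L = 81 + 59 = 140
  E = 278 + 140 = 418
Policy C (L + 19):
  L = 81 + 19 = 100
  E = 278 + 100 = 378
Comparing — Policy A: E=372, Policy B: E=418, Policy C: E=378. Lowest is 372 (Policy A).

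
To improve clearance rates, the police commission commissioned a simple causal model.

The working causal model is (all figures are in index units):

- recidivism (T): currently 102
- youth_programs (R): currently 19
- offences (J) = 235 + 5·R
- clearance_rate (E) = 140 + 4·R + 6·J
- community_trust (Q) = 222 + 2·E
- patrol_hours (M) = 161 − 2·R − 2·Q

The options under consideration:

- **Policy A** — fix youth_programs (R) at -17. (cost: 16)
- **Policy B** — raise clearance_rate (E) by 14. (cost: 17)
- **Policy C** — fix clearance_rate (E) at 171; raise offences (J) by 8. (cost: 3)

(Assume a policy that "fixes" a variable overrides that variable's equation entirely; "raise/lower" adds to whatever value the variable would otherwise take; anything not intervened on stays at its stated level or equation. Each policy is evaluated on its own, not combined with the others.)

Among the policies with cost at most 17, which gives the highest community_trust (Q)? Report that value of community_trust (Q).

Policy A (R := -17):
  R = -17
  J = 235 + 5·(-17) = 150
  E = 140 + 4·(-17) + 6·150 = 972
  Q = 222 + 2·972 = 2166
Policy B (E + 14):
  R = 19
  J = 235 + 5·19 = 330
  E = 140 + 4·19 + 6·330 (+14 from intervention) = 2210
  Q = 222 + 2·2210 = 4642
Policy C (E := 171, J + 8):
  R = 19
  J = 235 + 5·19 (+8 from intervention) = 338
  E = 171
  Q = 222 + 2·171 = 564
Comparing — Policy A: Q=2166, Policy B: Q=4642, Policy C: Q=564. Highest is 4642 (Policy B).

4642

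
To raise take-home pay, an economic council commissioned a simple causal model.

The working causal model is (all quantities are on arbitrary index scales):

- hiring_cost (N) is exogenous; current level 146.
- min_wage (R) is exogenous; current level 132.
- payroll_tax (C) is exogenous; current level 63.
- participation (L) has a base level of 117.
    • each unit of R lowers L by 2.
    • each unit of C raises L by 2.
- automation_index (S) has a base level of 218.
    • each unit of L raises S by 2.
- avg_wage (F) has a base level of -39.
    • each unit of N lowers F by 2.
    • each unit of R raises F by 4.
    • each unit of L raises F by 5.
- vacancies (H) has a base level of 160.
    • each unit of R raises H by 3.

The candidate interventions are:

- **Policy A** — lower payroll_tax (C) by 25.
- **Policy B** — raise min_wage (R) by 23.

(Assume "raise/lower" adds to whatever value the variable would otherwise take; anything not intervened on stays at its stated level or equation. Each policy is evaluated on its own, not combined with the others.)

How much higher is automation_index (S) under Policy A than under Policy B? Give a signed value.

-8

Policy A (C − 25):
  R = 132
  C = 63 − 25 = 38
  L = 117 − 2·132 + 2·38 = -71
  S = 218 + 2·(-71) = 76
Policy B (R + 23):
  R = 132 + 23 = 155
  C = 63
  L = 117 − 2·155 + 2·63 = -67
  S = 218 + 2·(-67) = 84
S: 76 − 84 = -8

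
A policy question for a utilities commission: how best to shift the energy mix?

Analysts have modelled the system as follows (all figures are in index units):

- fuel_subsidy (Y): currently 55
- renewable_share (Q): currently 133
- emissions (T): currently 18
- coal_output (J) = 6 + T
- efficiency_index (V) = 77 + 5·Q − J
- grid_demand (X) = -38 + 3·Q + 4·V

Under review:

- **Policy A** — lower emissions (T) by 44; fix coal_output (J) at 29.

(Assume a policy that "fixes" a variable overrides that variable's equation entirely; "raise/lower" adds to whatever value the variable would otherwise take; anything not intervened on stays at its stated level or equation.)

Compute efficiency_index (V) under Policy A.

Policy A (T − 44, J := 29):
  Q = 133
  T = 18 − 44 = -26
  J = 29
  V = 77 + 5·133 − 29 = 713

713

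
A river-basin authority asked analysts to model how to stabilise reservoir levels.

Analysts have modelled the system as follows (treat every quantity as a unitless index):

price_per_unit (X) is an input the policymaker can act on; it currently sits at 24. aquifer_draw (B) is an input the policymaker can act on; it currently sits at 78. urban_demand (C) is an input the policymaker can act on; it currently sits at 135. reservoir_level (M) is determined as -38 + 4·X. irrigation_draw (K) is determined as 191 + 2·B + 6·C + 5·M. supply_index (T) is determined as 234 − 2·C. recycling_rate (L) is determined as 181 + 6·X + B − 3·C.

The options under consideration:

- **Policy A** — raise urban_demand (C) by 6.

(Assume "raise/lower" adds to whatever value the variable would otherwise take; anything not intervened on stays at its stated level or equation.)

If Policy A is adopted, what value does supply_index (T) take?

-48

Policy A (C + 6):
  C = 135 + 6 = 141
  T = 234 − 2·141 = -48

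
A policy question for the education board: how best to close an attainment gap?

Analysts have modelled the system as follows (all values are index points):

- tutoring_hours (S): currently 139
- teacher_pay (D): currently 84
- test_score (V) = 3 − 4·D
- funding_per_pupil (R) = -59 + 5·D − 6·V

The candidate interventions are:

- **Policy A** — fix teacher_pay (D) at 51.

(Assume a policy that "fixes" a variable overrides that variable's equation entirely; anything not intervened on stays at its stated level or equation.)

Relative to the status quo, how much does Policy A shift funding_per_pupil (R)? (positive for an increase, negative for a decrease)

-957

Baseline:
  D = 84
  V = 3 − 4·84 = -333
  R = -59 + 5·84 − 6·(-333) = 2359
Policy A (D := 51):
  D = 51
  V = 3 − 4·51 = -201
  R = -59 + 5·51 − 6·(-201) = 1402
Change in R: 1402 − 2359 = -957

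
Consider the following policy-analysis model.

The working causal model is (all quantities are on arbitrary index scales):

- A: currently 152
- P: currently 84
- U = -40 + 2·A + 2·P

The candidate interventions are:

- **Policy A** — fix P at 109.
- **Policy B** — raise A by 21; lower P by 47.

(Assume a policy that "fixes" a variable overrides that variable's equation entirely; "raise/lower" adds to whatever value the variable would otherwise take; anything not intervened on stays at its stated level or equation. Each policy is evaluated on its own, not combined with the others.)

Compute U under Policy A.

482

Policy A (P := 109):
  A = 152
  P = 109
  U = -40 + 2·152 + 2·109 = 482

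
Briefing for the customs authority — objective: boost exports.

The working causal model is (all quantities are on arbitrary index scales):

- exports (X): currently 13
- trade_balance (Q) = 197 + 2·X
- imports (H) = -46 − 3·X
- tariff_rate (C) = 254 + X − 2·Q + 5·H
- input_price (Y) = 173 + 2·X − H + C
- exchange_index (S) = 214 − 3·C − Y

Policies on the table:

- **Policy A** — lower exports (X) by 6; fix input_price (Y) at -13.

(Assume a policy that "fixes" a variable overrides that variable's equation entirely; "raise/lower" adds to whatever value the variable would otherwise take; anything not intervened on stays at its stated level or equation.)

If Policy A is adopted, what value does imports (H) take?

-67

Policy A (X − 6, Y := -13):
  X = 13 − 6 = 7
  H = -46 − 3·7 = -67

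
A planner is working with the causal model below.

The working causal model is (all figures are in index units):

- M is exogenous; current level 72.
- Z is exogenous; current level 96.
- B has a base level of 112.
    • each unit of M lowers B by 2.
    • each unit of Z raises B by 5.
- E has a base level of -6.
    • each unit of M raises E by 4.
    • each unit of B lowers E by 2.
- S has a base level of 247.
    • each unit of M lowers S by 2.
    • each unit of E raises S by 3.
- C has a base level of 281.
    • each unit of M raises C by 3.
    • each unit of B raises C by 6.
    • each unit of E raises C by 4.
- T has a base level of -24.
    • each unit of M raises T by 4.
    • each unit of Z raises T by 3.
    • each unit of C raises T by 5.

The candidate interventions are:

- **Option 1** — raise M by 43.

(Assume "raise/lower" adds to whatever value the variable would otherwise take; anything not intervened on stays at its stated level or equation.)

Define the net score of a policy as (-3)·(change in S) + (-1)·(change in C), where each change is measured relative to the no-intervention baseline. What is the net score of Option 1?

Baseline:
  M = 72
  Z = 96
  B = 112 − 2·72 + 5·96 = 448
  E = -6 + 4·72 − 2·448 = -614
  S = 247 − 2·72 + 3·(-614) = -1739
  C = 281 + 3·72 + 6·448 + 4·(-614) = 729
Option 1 (M + 43):
  M = 72 + 43 = 115
  Z = 96
  B = 112 − 2·115 + 5·96 = 362
  E = -6 + 4·115 − 2·362 = -270
  S = 247 − 2·115 + 3·(-270) = -793
  C = 281 + 3·115 + 6·362 + 4·(-270) = 1718
ΔS = -793 − (-1739) = 946; ΔC = 1718 − 729 = 989
Score = (-3)·946 + (-1)·989 = -3827

-3827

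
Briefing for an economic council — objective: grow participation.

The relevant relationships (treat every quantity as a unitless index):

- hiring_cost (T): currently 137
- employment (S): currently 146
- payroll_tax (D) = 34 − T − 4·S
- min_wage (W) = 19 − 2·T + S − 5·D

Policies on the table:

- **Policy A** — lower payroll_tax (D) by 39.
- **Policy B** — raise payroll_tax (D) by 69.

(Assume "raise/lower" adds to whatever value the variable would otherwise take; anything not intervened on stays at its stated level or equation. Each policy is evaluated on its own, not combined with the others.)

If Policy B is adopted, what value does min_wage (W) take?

Policy B (D + 69):
  T = 137
  S = 146
  D = 34 − 137 − 4·146 (+69 from intervention) = -618
  W = 19 − 2·137 + 146 − 5·(-618) = 2981

2981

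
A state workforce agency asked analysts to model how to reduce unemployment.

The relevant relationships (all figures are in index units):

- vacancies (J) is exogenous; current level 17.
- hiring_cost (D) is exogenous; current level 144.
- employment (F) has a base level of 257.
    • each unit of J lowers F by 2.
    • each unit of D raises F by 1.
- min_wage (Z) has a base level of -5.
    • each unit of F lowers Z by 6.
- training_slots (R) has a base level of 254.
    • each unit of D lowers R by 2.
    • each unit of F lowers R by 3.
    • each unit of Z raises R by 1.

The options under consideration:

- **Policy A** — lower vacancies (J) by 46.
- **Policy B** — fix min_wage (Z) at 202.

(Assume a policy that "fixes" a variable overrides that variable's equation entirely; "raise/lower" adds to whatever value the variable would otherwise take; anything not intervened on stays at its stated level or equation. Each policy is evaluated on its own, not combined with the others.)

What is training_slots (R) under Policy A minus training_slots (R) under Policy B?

-3237

Policy A (J − 46):
  J = 17 − 46 = -29
  D = 144
  F = 257 − 2·(-29) + 144 = 459
  Z = -5 − 6·459 = -2759
  R = 254 − 2·144 − 3·459 + (-2759) = -4170
Policy B (Z := 202):
  J = 17
  D = 144
  F = 257 − 2·17 + 144 = 367
  Z = 202
  R = 254 − 2·144 − 3·367 + 202 = -933
R: -4170 − (-933) = -3237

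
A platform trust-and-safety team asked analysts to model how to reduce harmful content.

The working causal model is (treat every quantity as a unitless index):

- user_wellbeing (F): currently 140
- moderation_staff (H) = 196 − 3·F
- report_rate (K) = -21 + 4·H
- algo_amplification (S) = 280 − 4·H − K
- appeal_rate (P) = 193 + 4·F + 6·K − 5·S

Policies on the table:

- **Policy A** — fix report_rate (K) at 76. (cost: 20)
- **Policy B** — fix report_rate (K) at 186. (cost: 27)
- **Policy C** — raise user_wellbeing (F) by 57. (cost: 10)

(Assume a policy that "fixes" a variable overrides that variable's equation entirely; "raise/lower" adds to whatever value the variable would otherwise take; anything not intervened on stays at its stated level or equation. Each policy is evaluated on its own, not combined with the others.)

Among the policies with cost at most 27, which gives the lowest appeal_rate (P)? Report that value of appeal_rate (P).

-25930

Policy A (K := 76):
  F = 140
  H = 196 − 3·140 = -224
  K = 76
  S = 280 − 4·(-224) − 76 = 1100
  P = 193 + 4·140 + 6·76 − 5·1100 = -4291
Policy B (K := 186):
  F = 140
  H = 196 − 3·140 = -224
  K = 186
  S = 280 − 4·(-224) − 186 = 990
  P = 193 + 4·140 + 6·186 − 5·990 = -3081
Policy C (F + 57):
  F = 140 + 57 = 197
  H = 196 − 3·197 = -395
  K = -21 + 4·(-395) = -1601
  S = 280 − 4·(-395) − (-1601) = 3461
  P = 193 + 4·197 + 6·(-1601) − 5·3461 = -25930
Comparing — Policy A: P=-4291, Policy B: P=-3081, Policy C: P=-25930. Lowest is -25930 (Policy C).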